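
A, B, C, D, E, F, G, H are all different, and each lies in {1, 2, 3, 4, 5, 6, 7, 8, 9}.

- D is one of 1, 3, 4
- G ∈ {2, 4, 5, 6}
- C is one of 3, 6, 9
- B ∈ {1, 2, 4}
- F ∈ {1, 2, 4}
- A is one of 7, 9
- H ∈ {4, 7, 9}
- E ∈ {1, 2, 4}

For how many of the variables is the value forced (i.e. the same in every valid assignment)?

The 8 variables together cover exactly {1, 2, 3, 4, 5, 6, 7, 9} — 8 values for 8 variables — and 5 appears only in G's list, so G = 5.
The 7 still-open variables draw from only 7 values {1, 2, 3, 4, 6, 7, 9}, so each is used; only C can be 6, hence C = 6.
Among the 6 still-open variables, 3 fits only D (and all 6 values in {1, 2, 3, 4, 7, 9} must be used), so D = 3.
B, E, F share exactly the 3 values {1, 2, 4}; by pigeonhole those values go to them, so strike 1, 2, 4 from H.
Determined: C=6, D=3, G=5. The other variables each still have more than one consistent value. That makes 3.

3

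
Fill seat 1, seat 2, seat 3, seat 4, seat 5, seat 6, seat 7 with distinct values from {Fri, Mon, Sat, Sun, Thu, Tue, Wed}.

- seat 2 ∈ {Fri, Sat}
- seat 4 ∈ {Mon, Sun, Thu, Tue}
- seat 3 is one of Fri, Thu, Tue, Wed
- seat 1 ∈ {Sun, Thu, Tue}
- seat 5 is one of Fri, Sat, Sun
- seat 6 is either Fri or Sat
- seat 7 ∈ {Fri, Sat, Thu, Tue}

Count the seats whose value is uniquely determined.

The 7 variables together cover exactly {Fri, Mon, Sat, Sun, Thu, Tue, Wed} — 7 values for 7 variables — and Mon appears only in seat 4's list, so seat 4 = Mon.
The 6 still-open variables draw from only 6 values {Fri, Sat, Sun, Thu, Tue, Wed}, so each is used; only seat 3 can be Wed, hence seat 3 = Wed.
seat 2 and seat 6 share exactly the 2 values {Fri, Sat}; by pigeonhole those values go to them, so strike Fri, Sat from seat 5, seat 7.
seat 5's domain is down to {Sun}, so seat 5 = Sun. Remove Sun from seat 1.
Determined: seat 3=Wed, seat 4=Mon, seat 5=Sun. The other seats each still have more than one consistent value. That makes 3.

3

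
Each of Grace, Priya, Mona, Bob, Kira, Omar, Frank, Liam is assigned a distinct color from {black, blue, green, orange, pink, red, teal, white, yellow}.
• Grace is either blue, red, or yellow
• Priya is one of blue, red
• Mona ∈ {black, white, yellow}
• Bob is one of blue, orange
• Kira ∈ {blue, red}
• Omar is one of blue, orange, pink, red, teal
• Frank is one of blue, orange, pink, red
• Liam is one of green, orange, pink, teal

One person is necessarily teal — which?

The 2 variables Priya and Kira are confined to {blue, red}, which locks those values in; drop them from Grace, Bob, Omar, Frank.
Grace has just one choice, so Grace = yellow. Eliminate yellow elsewhere: Mona.
Bob must be orange (only option left). Remove orange from Omar, Frank, Liam.
Frank's domain is down to {pink}, so Frank = pink. Remove pink from Omar, Liam.
So teal goes to Omar.

Omar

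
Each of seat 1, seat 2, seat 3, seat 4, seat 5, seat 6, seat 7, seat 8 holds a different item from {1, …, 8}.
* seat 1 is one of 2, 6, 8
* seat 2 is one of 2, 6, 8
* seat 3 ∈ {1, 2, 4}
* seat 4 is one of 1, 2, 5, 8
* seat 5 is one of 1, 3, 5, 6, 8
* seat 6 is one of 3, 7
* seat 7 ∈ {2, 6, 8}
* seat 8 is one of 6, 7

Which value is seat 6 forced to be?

Among the 8 variables, 4 fits only seat 3 (and all 8 values in {1, 2, 3, 4, 5, 6, 7, 8} must be used), so seat 3 = 4.
The 3 variables seat 1, seat 2, seat 7 are confined to {2, 6, 8}, which locks those values in; drop them from seat 4, seat 5, seat 8.
seat 8 has just one choice, so seat 8 = 7. Strike 7 from seat 6.
So seat 6 = 3.

3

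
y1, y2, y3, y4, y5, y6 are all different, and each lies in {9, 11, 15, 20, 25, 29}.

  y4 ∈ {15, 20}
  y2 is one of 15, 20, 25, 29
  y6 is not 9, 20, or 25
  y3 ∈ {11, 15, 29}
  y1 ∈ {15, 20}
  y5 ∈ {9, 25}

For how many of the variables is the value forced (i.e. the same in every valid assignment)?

The 6 variables draw from only 6 values {9, 11, 15, 20, 25, 29}, so each is used; only y5 can be 9, hence y5 = 9.
Among the 5 still-open variables, 25 fits only y2 (and all 5 values in {11, 15, 20, 25, 29} must be used), so y2 = 25.
The 2 variables y1 and y4 are confined to {15, 20}, which locks those values in; drop them from y3, y6.
Determined: y2=25, y5=9. The other variables each still have more than one consistent value. That makes 2.

2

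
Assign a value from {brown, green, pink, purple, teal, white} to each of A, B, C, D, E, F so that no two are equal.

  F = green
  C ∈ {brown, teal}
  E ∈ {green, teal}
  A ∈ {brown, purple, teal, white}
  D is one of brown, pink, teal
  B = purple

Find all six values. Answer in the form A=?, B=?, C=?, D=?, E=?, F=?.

B has just one choice, so B = purple. Remove purple from A.
F has just one choice, so F = green. So E can't be green.
That leaves E = teal. Eliminate teal elsewhere: A, C, D.
That leaves C = brown. Strike brown from A, D.
That leaves D = pink.
A has just one choice, so A = white.

A=white, B=purple, C=brown, D=pink, E=teal, F=green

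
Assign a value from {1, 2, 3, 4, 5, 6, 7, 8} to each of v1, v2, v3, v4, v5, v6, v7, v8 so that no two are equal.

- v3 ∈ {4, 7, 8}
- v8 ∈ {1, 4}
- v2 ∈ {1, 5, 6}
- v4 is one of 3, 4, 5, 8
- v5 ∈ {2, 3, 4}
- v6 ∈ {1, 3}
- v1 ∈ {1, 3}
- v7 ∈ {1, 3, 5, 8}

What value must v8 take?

The 8 variables together cover exactly {1, 2, 3, 4, 5, 6, 7, 8} — 8 values for 8 variables — and 2 appears only in v5's list, so v5 = 2.
The 7 still-open variables together cover exactly {1, 3, 4, 5, 6, 7, 8} — 7 values for 7 variables — and 6 appears only in v2's list, so v2 = 6.
The 6 still-open variables together cover exactly {1, 3, 4, 5, 7, 8} — 6 values for 6 variables — and 7 appears only in v3's list, so v3 = 7.
v1 and v6 share exactly the 2 values {1, 3}; by pigeonhole those values go to them, so strike 1, 3 from v4, v7, v8.
So v8 = 4.

4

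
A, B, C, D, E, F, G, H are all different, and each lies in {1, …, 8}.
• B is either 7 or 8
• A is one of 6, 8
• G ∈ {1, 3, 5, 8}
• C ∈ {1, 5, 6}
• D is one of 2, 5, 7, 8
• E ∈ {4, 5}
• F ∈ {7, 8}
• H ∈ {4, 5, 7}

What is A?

6

Among the 8 variables, 2 fits only D (and all 8 values in {1, 2, 3, 4, 5, 6, 7, 8} must be used), so D = 2.
Among the 7 still-open variables, 3 fits only G (and all 7 values in {1, 3, 4, 5, 6, 7, 8} must be used), so G = 3.
Among the 6 still-open variables, 1 fits only C (and all 6 values in {1, 4, 5, 6, 7, 8} must be used), so C = 1.
Among the 5 still-open variables, 6 fits only A (and all 5 values in {4, 5, 6, 7, 8} must be used), so A = 6.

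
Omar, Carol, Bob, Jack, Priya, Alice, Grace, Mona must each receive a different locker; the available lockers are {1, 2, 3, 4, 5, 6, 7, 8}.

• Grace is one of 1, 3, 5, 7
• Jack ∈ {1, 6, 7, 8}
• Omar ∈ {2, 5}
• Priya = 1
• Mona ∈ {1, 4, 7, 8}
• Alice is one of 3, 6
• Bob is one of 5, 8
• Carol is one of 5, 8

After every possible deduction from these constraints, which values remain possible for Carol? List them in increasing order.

Priya's domain is down to {1}, so Priya = 1. Eliminate 1 elsewhere: Jack, Grace, Mona.
The 7 still-open variables draw from only 7 values {2, 3, 4, 5, 6, 7, 8}, so each is used; only Omar can be 2, hence Omar = 2.
The 6 still-open variables draw from only 6 values {3, 4, 5, 6, 7, 8}, so each is used; only Mona can be 4, hence Mona = 4.
The 2 variables Carol and Bob are confined to {5, 8}, which locks those values in; drop them from Jack, Grace.
No further eliminations apply; Carol can still be any of 5, 8.

5, 8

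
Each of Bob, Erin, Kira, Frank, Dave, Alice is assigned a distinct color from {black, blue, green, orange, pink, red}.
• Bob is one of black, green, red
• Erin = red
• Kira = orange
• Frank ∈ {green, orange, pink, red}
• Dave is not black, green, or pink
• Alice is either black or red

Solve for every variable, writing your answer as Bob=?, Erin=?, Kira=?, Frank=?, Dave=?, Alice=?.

Bob=green, Erin=red, Kira=orange, Frank=pink, Dave=blue, Alice=black

Erin's domain is down to {red}, so Erin = red. Strike red from Bob, Frank, Dave, Alice.
Kira's domain is down to {orange}, so Kira = orange. Remove orange from Frank, Dave.
Dave has just one choice, so Dave = blue.
Alice has just one choice, so Alice = black. So Bob can't be black.
Bob's domain is down to {green}, so Bob = green. So Frank can't be green.
Frank must be pink (only option left).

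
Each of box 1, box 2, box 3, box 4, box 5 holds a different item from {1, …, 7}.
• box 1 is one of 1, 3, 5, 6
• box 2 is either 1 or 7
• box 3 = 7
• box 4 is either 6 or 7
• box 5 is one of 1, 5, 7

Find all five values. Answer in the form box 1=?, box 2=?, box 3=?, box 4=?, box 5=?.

box 1=3, box 2=1, box 3=7, box 4=6, box 5=5

box 3 must be 7 (only option left). Remove 7 from box 2, box 4, box 5.
box 4 has just one choice, so box 4 = 6. Remove 6 from box 1.
That leaves box 2 = 1. Eliminate 1 elsewhere: box 1, box 5.
That leaves box 5 = 5. Strike 5 from box 1.
That leaves box 1 = 3.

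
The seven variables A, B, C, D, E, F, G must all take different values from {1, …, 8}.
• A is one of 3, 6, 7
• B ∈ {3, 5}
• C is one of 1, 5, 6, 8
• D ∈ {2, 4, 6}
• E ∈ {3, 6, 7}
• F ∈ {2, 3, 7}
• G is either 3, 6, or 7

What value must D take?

4

The 3 variables A, E, G are confined to {3, 6, 7}, which locks those values in; drop them from B, C, D, F.
B must be 5 (only option left). So C can't be 5.
F's domain is down to {2}, so F = 2. Remove 2 from D.
So D = 4.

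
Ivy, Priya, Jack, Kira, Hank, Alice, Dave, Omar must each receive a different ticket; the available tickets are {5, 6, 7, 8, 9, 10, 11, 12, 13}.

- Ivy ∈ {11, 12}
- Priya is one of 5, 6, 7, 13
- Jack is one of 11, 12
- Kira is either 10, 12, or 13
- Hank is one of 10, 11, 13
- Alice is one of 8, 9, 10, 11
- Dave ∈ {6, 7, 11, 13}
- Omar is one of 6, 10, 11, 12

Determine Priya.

5

Ivy and Jack share exactly the 2 values {11, 12}; by pigeonhole those values go to them, so strike 11, 12 from Kira, Hank, Alice, Dave, Omar.
The 2 variables Kira and Hank are confined to {10, 13}, which locks those values in; drop them from Priya, Alice, Dave, Omar.
That leaves Omar = 6. Strike 6 from Priya, Dave.
Dave has just one choice, so Dave = 7. Eliminate 7 elsewhere: Priya.
So Priya = 5.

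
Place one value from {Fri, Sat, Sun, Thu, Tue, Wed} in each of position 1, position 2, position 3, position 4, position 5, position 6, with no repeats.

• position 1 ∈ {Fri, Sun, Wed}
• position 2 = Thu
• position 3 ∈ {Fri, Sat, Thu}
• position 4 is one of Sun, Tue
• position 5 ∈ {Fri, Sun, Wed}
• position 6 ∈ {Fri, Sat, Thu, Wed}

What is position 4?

position 2's domain is down to {Thu}, so position 2 = Thu. Eliminate Thu elsewhere: position 3, position 6.
The 5 still-open variables together cover exactly {Fri, Sat, Sun, Tue, Wed} — 5 values for 5 variables — and Tue appears only in position 4's list, so position 4 = Tue.

Tue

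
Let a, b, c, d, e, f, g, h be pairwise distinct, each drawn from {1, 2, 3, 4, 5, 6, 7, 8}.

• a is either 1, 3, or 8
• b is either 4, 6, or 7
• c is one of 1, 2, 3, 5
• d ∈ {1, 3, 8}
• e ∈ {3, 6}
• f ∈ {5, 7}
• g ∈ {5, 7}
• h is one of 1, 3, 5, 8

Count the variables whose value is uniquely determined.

3

Among the 8 variables, 2 fits only c (and all 8 values in {1, 2, 3, 4, 5, 6, 7, 8} must be used), so c = 2.
The 7 still-open variables draw from only 7 values {1, 3, 4, 5, 6, 7, 8}, so each is used; only b can be 4, hence b = 4.
The 6 still-open variables draw from only 6 values {1, 3, 5, 6, 7, 8}, so each is used; only e can be 6, hence e = 6.
f and g between them cover only {5, 7} — a naked pair. Remove those values from h.
Determined: b=4, c=2, e=6. The other variables each still have more than one consistent value. That makes 3.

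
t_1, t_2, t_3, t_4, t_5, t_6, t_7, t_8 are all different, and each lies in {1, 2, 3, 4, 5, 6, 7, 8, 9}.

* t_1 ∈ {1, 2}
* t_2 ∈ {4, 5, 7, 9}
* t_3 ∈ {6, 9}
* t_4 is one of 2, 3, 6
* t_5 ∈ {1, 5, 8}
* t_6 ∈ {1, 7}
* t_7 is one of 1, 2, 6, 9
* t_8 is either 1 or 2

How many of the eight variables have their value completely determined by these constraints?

2

t_1 and t_8 share exactly the 2 values {1, 2}; by pigeonhole those values go to them, so strike 1, 2 from t_4, t_5, t_6, t_7.
t_6's domain is down to {7}, so t_6 = 7. Remove 7 from t_2.
The 2 variables t_3 and t_7 are confined to {6, 9}, which locks those values in; drop them from t_2, t_4.
That leaves t_4 = 3.
Determined: t_4=3, t_6=7. The other variables each still have more than one consistent value. That makes 2.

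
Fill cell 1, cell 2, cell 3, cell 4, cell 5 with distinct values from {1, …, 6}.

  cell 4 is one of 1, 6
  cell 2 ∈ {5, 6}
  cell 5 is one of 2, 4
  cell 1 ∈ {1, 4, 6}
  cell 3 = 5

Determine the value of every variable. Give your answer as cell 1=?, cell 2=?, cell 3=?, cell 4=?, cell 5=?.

cell 3 has just one choice, so cell 3 = 5. So cell 2 can't be 5.
cell 2's domain is down to {6}, so cell 2 = 6. Remove 6 from cell 1, cell 4.
cell 4's domain is down to {1}, so cell 4 = 1. So cell 1 can't be 1.
That leaves cell 1 = 4. So cell 5 can't be 4.
That leaves cell 5 = 2.

cell 1=4, cell 2=6, cell 3=5, cell 4=1, cell 5=2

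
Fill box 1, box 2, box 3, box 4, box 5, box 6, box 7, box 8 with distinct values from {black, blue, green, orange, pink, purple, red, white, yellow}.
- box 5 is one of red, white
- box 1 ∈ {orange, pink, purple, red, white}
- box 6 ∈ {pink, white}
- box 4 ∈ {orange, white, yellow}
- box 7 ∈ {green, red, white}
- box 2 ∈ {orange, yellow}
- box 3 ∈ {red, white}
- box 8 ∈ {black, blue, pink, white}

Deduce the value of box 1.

purple

box 3 and box 5 share exactly the 2 values {red, white}; by pigeonhole those values go to them, so strike red, white from box 1, box 4, box 6, box 7, box 8.
box 6 has just one choice, so box 6 = pink. So box 1, box 8 can't be pink.
box 7's domain is down to {green}, so box 7 = green.
box 2 and box 4 between them cover only {orange, yellow} — a naked pair. Remove those values from box 1.
So box 1 = purple.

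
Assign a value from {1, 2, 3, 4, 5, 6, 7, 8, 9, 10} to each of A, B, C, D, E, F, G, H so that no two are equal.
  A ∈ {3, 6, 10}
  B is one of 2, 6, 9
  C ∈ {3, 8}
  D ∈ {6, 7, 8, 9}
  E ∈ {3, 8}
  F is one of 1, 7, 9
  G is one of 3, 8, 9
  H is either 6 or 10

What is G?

9

The 8 variables draw from only 8 values {1, 2, 3, 6, 7, 8, 9, 10}, so each is used; only F can be 1, hence F = 1.
Among the 7 still-open variables, 2 fits only B (and all 7 values in {2, 3, 6, 7, 8, 9, 10} must be used), so B = 2.
The 6 still-open variables draw from only 6 values {3, 6, 7, 8, 9, 10}, so each is used; only D can be 7, hence D = 7.
The 5 still-open variables draw from only 5 values {3, 6, 8, 9, 10}, so each is used; only G can be 9, hence G = 9.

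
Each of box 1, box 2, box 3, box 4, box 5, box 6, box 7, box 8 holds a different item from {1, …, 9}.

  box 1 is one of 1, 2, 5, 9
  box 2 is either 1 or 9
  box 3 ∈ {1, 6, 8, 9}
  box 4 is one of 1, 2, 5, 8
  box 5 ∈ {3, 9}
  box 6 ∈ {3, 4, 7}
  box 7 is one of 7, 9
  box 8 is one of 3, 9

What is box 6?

4

box 5 and box 8 share exactly the 2 values {3, 9}; by pigeonhole those values go to them, so strike 3, 9 from box 1, box 2, box 3, box 6, box 7.
box 2's domain is down to {1}, so box 2 = 1. So box 1, box 3, box 4 can't be 1.
box 7's domain is down to {7}, so box 7 = 7. Strike 7 from box 6.
So box 6 = 4.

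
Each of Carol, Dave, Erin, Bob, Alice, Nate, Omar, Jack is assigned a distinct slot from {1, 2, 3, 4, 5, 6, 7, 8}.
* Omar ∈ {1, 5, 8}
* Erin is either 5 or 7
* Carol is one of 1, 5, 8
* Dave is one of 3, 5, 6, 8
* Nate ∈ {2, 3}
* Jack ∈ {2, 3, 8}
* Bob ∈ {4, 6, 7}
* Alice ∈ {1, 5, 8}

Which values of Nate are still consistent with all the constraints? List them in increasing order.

The 8 variables together cover exactly {1, 2, 3, 4, 5, 6, 7, 8} — 8 values for 8 variables — and 4 appears only in Bob's list, so Bob = 4.
The 7 still-open variables together cover exactly {1, 2, 3, 5, 6, 7, 8} — 7 values for 7 variables — and 6 appears only in Dave's list, so Dave = 6.
Among the 6 still-open variables, 7 fits only Erin (and all 6 values in {1, 2, 3, 5, 7, 8} must be used), so Erin = 7.
The 3 variables Carol, Alice, Omar are confined to {1, 5, 8}, which locks those values in; drop them from Jack.
No further eliminations apply; Nate can still be any of 2, 3.

2, 3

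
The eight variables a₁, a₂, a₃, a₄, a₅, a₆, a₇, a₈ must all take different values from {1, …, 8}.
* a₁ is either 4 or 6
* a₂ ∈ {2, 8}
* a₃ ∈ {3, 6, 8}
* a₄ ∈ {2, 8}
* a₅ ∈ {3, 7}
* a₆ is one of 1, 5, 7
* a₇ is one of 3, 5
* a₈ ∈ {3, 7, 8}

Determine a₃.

6

Among the 8 variables, 1 fits only a₆ (and all 8 values in {1, 2, 3, 4, 5, 6, 7, 8} must be used), so a₆ = 1.
Among the 7 still-open variables, 4 fits only a₁ (and all 7 values in {2, 3, 4, 5, 6, 7, 8} must be used), so a₁ = 4.
Among the 6 still-open variables, 5 fits only a₇ (and all 6 values in {2, 3, 5, 6, 7, 8} must be used), so a₇ = 5.
The 5 still-open variables together cover exactly {2, 3, 6, 7, 8} — 5 values for 5 variables — and 6 appears only in a₃'s list, so a₃ = 6.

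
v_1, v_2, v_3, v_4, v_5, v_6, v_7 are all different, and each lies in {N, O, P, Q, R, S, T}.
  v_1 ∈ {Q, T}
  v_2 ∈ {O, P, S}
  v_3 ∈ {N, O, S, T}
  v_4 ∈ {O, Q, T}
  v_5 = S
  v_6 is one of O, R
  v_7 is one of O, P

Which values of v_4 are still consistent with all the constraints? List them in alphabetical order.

v_5's domain is down to {S}, so v_5 = S. So v_2, v_3 can't be S.
The 6 still-open variables together cover exactly {N, O, P, Q, R, T} — 6 values for 6 variables — and N appears only in v_3's list, so v_3 = N.
The 5 still-open variables draw from only 5 values {O, P, Q, R, T}, so each is used; only v_6 can be R, hence v_6 = R.
The 2 variables v_2 and v_7 are confined to {O, P}, which locks those values in; drop them from v_4.
No further eliminations apply; v_4 can still be any of Q, T.

Q, T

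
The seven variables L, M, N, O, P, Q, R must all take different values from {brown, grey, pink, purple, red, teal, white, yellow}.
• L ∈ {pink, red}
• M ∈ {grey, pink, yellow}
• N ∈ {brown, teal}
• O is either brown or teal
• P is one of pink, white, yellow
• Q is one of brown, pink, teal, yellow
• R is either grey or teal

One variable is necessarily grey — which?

R

Among the 7 variables, red fits only L (and all 7 values in {brown, grey, pink, red, teal, white, yellow} must be used), so L = red.
The 6 still-open variables together cover exactly {brown, grey, pink, teal, white, yellow} — 6 values for 6 variables — and white appears only in P's list, so P = white.
N and O between them cover only {brown, teal} — a naked pair. Remove those values from Q, R.
So grey goes to R.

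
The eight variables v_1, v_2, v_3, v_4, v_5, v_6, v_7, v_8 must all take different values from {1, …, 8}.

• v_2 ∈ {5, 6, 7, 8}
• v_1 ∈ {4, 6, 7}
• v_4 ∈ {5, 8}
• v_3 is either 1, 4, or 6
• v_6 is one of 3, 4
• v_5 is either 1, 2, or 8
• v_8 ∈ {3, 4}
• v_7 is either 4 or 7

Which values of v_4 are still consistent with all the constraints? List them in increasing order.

5, 8

Among the 8 variables, 2 fits only v_5 (and all 8 values in {1, 2, 3, 4, 5, 6, 7, 8} must be used), so v_5 = 2.
Among the 7 still-open variables, 1 fits only v_3 (and all 7 values in {1, 3, 4, 5, 6, 7, 8} must be used), so v_3 = 1.
v_6 and v_8 between them cover only {3, 4} — a naked pair. Remove those values from v_1, v_7.
v_7 has just one choice, so v_7 = 7. Remove 7 from v_1, v_2.
That leaves v_1 = 6. Strike 6 from v_2.
No further eliminations apply; v_4 can still be any of 5, 8.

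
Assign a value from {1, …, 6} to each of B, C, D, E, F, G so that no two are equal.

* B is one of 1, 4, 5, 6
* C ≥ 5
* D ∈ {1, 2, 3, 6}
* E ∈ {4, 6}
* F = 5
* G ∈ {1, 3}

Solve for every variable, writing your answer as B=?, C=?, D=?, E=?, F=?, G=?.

F has just one choice, so F = 5. Strike 5 from B, C.
C has just one choice, so C = 6. Strike 6 from B, D, E.
That leaves E = 4. Strike 4 from B.
B must be 1 (only option left). Remove 1 from D, G.
G has just one choice, so G = 3. Eliminate 3 elsewhere: D.
D has just one choice, so D = 2.

B=1, C=6, D=2, E=4, F=5, G=3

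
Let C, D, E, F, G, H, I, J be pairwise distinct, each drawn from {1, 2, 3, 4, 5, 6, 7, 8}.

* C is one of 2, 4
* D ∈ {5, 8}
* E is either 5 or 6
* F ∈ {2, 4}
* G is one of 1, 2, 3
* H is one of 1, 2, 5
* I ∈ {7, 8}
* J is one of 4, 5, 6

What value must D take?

The 8 variables draw from only 8 values {1, 2, 3, 4, 5, 6, 7, 8}, so each is used; only G can be 3, hence G = 3.
The 7 still-open variables draw from only 7 values {1, 2, 4, 5, 6, 7, 8}, so each is used; only H can be 1, hence H = 1.
Among the 6 still-open variables, 7 fits only I (and all 6 values in {2, 4, 5, 6, 7, 8} must be used), so I = 7.
The 5 still-open variables draw from only 5 values {2, 4, 5, 6, 8}, so each is used; only D can be 8, hence D = 8.

8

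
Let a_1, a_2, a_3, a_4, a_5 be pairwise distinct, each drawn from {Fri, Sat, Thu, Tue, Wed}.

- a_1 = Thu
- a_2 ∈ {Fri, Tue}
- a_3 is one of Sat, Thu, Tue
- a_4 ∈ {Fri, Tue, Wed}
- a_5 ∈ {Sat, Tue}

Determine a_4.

Wed

a_1 must be Thu (only option left). Eliminate Thu elsewhere: a_3.
The 4 still-open variables draw from only 4 values {Fri, Sat, Tue, Wed}, so each is used; only a_4 can be Wed, hence a_4 = Wed.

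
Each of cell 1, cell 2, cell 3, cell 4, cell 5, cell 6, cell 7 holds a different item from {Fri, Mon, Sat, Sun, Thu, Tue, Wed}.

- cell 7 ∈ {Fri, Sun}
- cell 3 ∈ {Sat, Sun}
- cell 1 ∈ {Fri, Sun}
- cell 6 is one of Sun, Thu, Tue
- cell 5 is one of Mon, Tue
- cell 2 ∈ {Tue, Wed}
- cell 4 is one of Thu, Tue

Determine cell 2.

The 7 variables together cover exactly {Fri, Mon, Sat, Sun, Thu, Tue, Wed} — 7 values for 7 variables — and Mon appears only in cell 5's list, so cell 5 = Mon.
The 6 still-open variables draw from only 6 values {Fri, Sat, Sun, Thu, Tue, Wed}, so each is used; only cell 3 can be Sat, hence cell 3 = Sat.
The 5 still-open variables together cover exactly {Fri, Sun, Thu, Tue, Wed} — 5 values for 5 variables — and Wed appears only in cell 2's list, so cell 2 = Wed.

Wed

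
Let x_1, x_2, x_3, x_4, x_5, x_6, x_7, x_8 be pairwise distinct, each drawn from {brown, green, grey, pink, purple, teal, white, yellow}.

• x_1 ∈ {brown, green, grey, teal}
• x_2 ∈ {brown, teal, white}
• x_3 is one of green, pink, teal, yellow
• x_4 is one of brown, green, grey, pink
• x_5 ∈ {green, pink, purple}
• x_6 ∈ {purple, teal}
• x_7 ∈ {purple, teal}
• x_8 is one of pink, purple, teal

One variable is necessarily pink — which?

x_8

The 8 variables draw from only 8 values {brown, green, grey, pink, purple, teal, white, yellow}, so each is used; only x_2 can be white, hence x_2 = white.
The 7 still-open variables draw from only 7 values {brown, green, grey, pink, purple, teal, yellow}, so each is used; only x_3 can be yellow, hence x_3 = yellow.
The 2 variables x_6 and x_7 are confined to {purple, teal}, which locks those values in; drop them from x_1, x_5, x_8.
So pink goes to x_8.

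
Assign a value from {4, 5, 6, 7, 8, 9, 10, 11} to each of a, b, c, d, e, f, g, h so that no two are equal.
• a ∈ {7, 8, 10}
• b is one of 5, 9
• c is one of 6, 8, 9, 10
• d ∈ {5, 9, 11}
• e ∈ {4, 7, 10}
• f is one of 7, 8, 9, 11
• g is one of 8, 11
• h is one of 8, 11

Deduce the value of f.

7

Among the 8 variables, 4 fits only e (and all 8 values in {4, 5, 6, 7, 8, 9, 10, 11} must be used), so e = 4.
The 7 still-open variables draw from only 7 values {5, 6, 7, 8, 9, 10, 11}, so each is used; only c can be 6, hence c = 6.
The 6 still-open variables together cover exactly {5, 7, 8, 9, 10, 11} — 6 values for 6 variables — and 10 appears only in a's list, so a = 10.
The 5 still-open variables together cover exactly {5, 7, 8, 9, 11} — 5 values for 5 variables — and 7 appears only in f's list, so f = 7.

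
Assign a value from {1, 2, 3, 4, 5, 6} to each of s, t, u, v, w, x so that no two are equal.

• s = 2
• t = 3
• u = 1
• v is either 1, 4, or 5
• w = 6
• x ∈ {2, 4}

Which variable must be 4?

x

s's domain is down to {2}, so s = 2. So x can't be 2.
So 4 goes to x.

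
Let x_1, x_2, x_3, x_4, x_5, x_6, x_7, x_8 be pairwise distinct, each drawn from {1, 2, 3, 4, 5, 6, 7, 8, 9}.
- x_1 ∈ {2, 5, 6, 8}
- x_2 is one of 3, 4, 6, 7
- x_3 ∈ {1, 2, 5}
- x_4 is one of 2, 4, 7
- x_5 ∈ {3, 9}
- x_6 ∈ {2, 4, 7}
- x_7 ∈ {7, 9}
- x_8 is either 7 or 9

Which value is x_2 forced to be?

x_7 and x_8 between them cover only {7, 9} — a naked pair. Remove those values from x_2, x_4, x_5, x_6.
x_5's domain is down to {3}, so x_5 = 3. Eliminate 3 elsewhere: x_2.
The 2 variables x_4 and x_6 are confined to {2, 4}, which locks those values in; drop them from x_1, x_2, x_3.
So x_2 = 6.

6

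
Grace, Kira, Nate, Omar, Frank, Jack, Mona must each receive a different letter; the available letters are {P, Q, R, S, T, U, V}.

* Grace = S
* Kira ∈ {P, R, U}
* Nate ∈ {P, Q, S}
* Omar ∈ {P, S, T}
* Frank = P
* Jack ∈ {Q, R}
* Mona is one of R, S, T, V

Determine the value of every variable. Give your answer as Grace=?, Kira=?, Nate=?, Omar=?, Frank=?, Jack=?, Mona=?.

Grace's domain is down to {S}, so Grace = S. So Nate, Omar, Mona can't be S.
Frank must be P (only option left). Remove P from Kira, Nate, Omar.
Nate has just one choice, so Nate = Q. Remove Q from Jack.
That leaves Omar = T. Eliminate T elsewhere: Mona.
That leaves Jack = R. Eliminate R elsewhere: Kira, Mona.
Mona must be V (only option left).
Kira has just one choice, so Kira = U.

Grace=S, Kira=U, Nate=Q, Omar=T, Frank=P, Jack=R, Mona=V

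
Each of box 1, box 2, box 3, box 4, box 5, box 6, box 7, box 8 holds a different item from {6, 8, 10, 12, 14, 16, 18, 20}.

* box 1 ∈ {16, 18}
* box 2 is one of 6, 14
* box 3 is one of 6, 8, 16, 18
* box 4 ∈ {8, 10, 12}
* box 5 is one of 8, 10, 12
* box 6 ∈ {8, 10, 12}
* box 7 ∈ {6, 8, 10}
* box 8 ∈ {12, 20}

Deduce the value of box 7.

6

The 8 variables draw from only 8 values {6, 8, 10, 12, 14, 16, 18, 20}, so each is used; only box 2 can be 14, hence box 2 = 14.
The 7 still-open variables together cover exactly {6, 8, 10, 12, 16, 18, 20} — 7 values for 7 variables — and 20 appears only in box 8's list, so box 8 = 20.
box 4, box 5, box 6 share exactly the 3 values {8, 10, 12}; by pigeonhole those values go to them, so strike 8, 10, 12 from box 3, box 7.
So box 7 = 6.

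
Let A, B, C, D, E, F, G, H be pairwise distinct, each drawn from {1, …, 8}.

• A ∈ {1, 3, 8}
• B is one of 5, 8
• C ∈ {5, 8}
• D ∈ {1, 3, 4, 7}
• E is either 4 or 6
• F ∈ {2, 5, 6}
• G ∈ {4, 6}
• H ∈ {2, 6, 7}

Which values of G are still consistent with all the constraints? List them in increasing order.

The 2 variables B and C are confined to {5, 8}, which locks those values in; drop them from A, F.
E and G between them cover only {4, 6} — a naked pair. Remove those values from D, F, H.
F has just one choice, so F = 2. Remove 2 from H.
That leaves H = 7. So D can't be 7.
No further eliminations apply; G can still be any of 4, 6.

4, 6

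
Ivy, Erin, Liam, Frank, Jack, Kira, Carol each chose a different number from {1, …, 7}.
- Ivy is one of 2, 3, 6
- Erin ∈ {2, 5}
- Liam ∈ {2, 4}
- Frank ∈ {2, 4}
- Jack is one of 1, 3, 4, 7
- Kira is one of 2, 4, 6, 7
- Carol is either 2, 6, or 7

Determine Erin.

The 7 variables together cover exactly {1, 2, 3, 4, 5, 6, 7} — 7 values for 7 variables — and 1 appears only in Jack's list, so Jack = 1.
The 6 still-open variables draw from only 6 values {2, 3, 4, 5, 6, 7}, so each is used; only Ivy can be 3, hence Ivy = 3.
The 5 still-open variables together cover exactly {2, 4, 5, 6, 7} — 5 values for 5 variables — and 5 appears only in Erin's list, so Erin = 5.

5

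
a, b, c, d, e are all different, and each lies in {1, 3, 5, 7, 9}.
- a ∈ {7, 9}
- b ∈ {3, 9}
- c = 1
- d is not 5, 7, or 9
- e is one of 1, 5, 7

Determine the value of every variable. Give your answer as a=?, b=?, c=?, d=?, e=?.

a=7, b=9, c=1, d=3, e=5

c must be 1 (only option left). Strike 1 from d, e.
d must be 3 (only option left). Remove 3 from b.
That leaves b = 9. So a can't be 9.
a must be 7 (only option left). Strike 7 from e.
e must be 5 (only option left).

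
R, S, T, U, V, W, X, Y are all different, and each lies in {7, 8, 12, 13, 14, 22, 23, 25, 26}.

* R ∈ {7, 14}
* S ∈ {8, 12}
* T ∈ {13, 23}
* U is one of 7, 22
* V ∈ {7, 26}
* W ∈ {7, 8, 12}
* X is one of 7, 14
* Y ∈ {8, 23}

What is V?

26

The 8 variables together cover exactly {7, 8, 12, 13, 14, 22, 23, 26} — 8 values for 8 variables — and 13 appears only in T's list, so T = 13.
The 7 still-open variables together cover exactly {7, 8, 12, 14, 22, 23, 26} — 7 values for 7 variables — and 22 appears only in U's list, so U = 22.
Among the 6 still-open variables, 23 fits only Y (and all 6 values in {7, 8, 12, 14, 23, 26} must be used), so Y = 23.
The 5 still-open variables together cover exactly {7, 8, 12, 14, 26} — 5 values for 5 variables — and 26 appears only in V's list, so V = 26.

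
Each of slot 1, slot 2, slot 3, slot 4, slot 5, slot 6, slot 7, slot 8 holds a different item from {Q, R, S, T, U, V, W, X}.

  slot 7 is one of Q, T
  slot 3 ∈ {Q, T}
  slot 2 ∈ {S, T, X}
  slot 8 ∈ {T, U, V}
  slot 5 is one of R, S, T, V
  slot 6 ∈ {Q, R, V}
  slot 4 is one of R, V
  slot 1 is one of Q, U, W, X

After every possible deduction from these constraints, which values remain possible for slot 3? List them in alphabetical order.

Among the 8 variables, W fits only slot 1 (and all 8 values in {Q, R, S, T, U, V, W, X} must be used), so slot 1 = W.
The 7 still-open variables draw from only 7 values {Q, R, S, T, U, V, X}, so each is used; only slot 8 can be U, hence slot 8 = U.
The 6 still-open variables draw from only 6 values {Q, R, S, T, V, X}, so each is used; only slot 2 can be X, hence slot 2 = X.
The 5 still-open variables draw from only 5 values {Q, R, S, T, V}, so each is used; only slot 5 can be S, hence slot 5 = S.
slot 3 and slot 7 share exactly the 2 values {Q, T}; by pigeonhole those values go to them, so strike Q, T from slot 6.
No further eliminations apply; slot 3 can still be any of Q, T.

Q, T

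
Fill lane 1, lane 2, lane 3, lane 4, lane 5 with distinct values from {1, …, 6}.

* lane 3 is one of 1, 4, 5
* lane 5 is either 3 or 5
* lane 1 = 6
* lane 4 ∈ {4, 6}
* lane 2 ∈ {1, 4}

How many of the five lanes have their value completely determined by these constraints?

5

lane 1 has just one choice, so lane 1 = 6. Remove 6 from lane 4.
lane 4's domain is down to {4}, so lane 4 = 4. Eliminate 4 elsewhere: lane 2, lane 3.
lane 2's domain is down to {1}, so lane 2 = 1. So lane 3 can't be 1.
lane 3's domain is down to {5}, so lane 3 = 5. So lane 5 can't be 5.
That leaves lane 5 = 3.
Every lane is fixed: lane 1=6, lane 2=1, lane 3=5, lane 4=4, lane 5=3. That makes 5.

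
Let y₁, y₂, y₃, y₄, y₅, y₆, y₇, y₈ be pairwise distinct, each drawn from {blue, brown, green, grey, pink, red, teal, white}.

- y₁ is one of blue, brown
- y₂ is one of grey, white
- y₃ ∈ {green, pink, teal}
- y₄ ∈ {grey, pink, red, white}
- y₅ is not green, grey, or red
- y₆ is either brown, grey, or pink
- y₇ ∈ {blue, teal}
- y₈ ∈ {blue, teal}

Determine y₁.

The 8 variables together cover exactly {blue, brown, green, grey, pink, red, teal, white} — 8 values for 8 variables — and green appears only in y₃'s list, so y₃ = green.
The 7 still-open variables draw from only 7 values {blue, brown, grey, pink, red, teal, white}, so each is used; only y₄ can be red, hence y₄ = red.
The 2 variables y₇ and y₈ are confined to {blue, teal}, which locks those values in; drop them from y₁, y₅.
So y₁ = brown.

brown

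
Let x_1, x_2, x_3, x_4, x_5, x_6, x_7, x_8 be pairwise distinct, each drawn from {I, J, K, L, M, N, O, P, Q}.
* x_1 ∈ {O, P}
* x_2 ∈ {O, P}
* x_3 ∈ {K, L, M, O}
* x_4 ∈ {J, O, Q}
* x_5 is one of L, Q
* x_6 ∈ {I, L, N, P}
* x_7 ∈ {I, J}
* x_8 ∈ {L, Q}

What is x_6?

N

x_1 and x_2 between them cover only {O, P} — a naked pair. Remove those values from x_3, x_4, x_6.
The 2 variables x_5 and x_8 are confined to {L, Q}, which locks those values in; drop them from x_3, x_4, x_6.
x_4 has just one choice, so x_4 = J. Remove J from x_7.
x_7 has just one choice, so x_7 = I. Strike I from x_6.
So x_6 = N.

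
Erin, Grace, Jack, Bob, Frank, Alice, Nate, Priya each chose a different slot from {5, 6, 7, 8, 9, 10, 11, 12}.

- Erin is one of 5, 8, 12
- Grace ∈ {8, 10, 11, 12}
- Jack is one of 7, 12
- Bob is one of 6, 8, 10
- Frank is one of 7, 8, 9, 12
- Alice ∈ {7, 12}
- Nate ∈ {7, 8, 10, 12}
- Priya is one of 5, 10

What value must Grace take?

11

The 8 variables together cover exactly {5, 6, 7, 8, 9, 10, 11, 12} — 8 values for 8 variables — and 6 appears only in Bob's list, so Bob = 6.
The 7 still-open variables together cover exactly {5, 7, 8, 9, 10, 11, 12} — 7 values for 7 variables — and 9 appears only in Frank's list, so Frank = 9.
The 6 still-open variables draw from only 6 values {5, 7, 8, 10, 11, 12}, so each is used; only Grace can be 11, hence Grace = 11.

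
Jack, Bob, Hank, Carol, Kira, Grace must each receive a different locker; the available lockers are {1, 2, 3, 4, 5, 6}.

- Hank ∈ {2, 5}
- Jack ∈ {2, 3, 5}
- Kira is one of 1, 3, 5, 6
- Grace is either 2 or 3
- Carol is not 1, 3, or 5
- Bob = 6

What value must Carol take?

Bob's domain is down to {6}, so Bob = 6. Remove 6 from Carol, Kira.
The 5 still-open variables together cover exactly {1, 2, 3, 4, 5} — 5 values for 5 variables — and 1 appears only in Kira's list, so Kira = 1.
The 4 still-open variables together cover exactly {2, 3, 4, 5} — 4 values for 4 variables — and 4 appears only in Carol's list, so Carol = 4.

4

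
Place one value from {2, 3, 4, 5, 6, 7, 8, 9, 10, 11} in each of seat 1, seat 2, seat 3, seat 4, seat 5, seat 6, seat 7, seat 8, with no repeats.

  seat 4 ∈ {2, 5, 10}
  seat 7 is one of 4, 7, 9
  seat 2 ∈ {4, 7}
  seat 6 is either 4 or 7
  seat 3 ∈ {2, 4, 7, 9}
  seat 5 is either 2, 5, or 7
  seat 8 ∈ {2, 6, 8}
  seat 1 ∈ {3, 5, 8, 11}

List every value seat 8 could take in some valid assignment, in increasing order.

The 2 variables seat 2 and seat 6 are confined to {4, 7}, which locks those values in; drop them from seat 3, seat 5, seat 7.
seat 7's domain is down to {9}, so seat 7 = 9. Strike 9 from seat 3.
seat 3's domain is down to {2}, so seat 3 = 2. Remove 2 from seat 4, seat 5, seat 8.
That leaves seat 5 = 5. Strike 5 from seat 1, seat 4.
seat 4 must be 10 (only option left).
No further eliminations apply; seat 8 can still be any of 6, 8.

6, 8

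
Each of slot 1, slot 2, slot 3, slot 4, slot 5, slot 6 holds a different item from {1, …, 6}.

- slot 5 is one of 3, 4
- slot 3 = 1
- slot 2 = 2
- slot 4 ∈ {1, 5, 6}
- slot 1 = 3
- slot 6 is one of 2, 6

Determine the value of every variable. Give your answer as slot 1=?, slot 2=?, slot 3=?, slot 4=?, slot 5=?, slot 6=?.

slot 1 has just one choice, so slot 1 = 3. So slot 5 can't be 3.
slot 2 has just one choice, so slot 2 = 2. Eliminate 2 elsewhere: slot 6.
That leaves slot 3 = 1. Strike 1 from slot 4.
That leaves slot 5 = 4.
slot 6's domain is down to {6}, so slot 6 = 6. So slot 4 can't be 6.
That leaves slot 4 = 5.

slot 1=3, slot 2=2, slot 3=1, slot 4=5, slot 5=4, slot 6=6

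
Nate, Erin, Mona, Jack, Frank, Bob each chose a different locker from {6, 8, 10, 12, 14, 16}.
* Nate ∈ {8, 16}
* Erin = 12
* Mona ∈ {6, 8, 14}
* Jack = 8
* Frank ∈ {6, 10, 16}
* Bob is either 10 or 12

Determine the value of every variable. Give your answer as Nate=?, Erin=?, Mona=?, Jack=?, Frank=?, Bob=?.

Erin has just one choice, so Erin = 12. Strike 12 from Bob.
Jack has just one choice, so Jack = 8. So Nate, Mona can't be 8.
Bob's domain is down to {10}, so Bob = 10. Strike 10 from Frank.
Nate must be 16 (only option left). Eliminate 16 elsewhere: Frank.
Frank's domain is down to {6}, so Frank = 6. Eliminate 6 elsewhere: Mona.
Mona must be 14 (only option left).

Nate=16, Erin=12, Mona=14, Jack=8, Frank=6, Bob=10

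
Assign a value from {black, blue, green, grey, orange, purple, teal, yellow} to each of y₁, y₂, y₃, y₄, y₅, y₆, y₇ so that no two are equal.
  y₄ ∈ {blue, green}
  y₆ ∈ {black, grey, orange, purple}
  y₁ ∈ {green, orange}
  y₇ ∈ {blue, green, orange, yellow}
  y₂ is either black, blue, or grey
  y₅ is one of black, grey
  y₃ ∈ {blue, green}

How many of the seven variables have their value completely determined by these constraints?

3

The 7 variables together cover exactly {black, blue, green, grey, orange, purple, yellow} — 7 values for 7 variables — and purple appears only in y₆'s list, so y₆ = purple.
Among the 6 still-open variables, yellow fits only y₇ (and all 6 values in {black, blue, green, grey, orange, yellow} must be used), so y₇ = yellow.
Among the 5 still-open variables, orange fits only y₁ (and all 5 values in {black, blue, green, grey, orange} must be used), so y₁ = orange.
y₃ and y₄ share exactly the 2 values {blue, green}; by pigeonhole those values go to them, so strike blue, green from y₂.
Determined: y₁=orange, y₆=purple, y₇=yellow. The other variables each still have more than one consistent value. That makes 3.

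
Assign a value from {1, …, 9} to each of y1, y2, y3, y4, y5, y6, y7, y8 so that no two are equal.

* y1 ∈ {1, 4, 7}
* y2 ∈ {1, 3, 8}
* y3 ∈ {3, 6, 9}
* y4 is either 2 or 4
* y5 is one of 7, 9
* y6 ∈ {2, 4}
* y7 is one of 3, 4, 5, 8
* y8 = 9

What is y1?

1

y8 must be 9 (only option left). So y3, y5 can't be 9.
That leaves y5 = 7. Remove 7 from y1.
y4 and y6 share exactly the 2 values {2, 4}; by pigeonhole those values go to them, so strike 2, 4 from y1, y7.
So y1 = 1.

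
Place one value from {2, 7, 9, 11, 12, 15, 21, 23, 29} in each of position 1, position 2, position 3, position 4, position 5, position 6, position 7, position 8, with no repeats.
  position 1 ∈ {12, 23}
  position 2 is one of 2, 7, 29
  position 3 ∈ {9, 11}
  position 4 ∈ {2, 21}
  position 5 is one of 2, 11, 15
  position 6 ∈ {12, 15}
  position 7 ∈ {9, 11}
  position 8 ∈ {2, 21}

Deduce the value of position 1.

23

position 3 and position 7 between them cover only {9, 11} — a naked pair. Remove those values from position 5.
The 2 variables position 4 and position 8 are confined to {2, 21}, which locks those values in; drop them from position 2, position 5.
position 5 must be 15 (only option left). Eliminate 15 elsewhere: position 6.
position 6 has just one choice, so position 6 = 12. Remove 12 from position 1.
So position 1 = 23.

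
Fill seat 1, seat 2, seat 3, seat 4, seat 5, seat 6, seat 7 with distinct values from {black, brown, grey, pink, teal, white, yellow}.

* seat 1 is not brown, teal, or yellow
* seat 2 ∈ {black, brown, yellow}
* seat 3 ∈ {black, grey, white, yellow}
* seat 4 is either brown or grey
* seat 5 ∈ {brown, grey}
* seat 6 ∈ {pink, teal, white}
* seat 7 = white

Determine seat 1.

seat 7 must be white (only option left). So seat 1, seat 3, seat 6 can't be white.
The 6 still-open variables draw from only 6 values {black, brown, grey, pink, teal, yellow}, so each is used; only seat 6 can be teal, hence seat 6 = teal.
Among the 5 still-open variables, pink fits only seat 1 (and all 5 values in {black, brown, grey, pink, yellow} must be used), so seat 1 = pink.

pink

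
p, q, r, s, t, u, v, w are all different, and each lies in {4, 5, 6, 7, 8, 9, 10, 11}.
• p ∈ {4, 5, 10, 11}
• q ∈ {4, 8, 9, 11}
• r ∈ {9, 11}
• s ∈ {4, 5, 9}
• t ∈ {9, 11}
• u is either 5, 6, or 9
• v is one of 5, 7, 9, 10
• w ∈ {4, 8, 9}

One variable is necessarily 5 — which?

s

Among the 8 variables, 6 fits only u (and all 8 values in {4, 5, 6, 7, 8, 9, 10, 11} must be used), so u = 6.
The 7 still-open variables draw from only 7 values {4, 5, 7, 8, 9, 10, 11}, so each is used; only v can be 7, hence v = 7.
The 6 still-open variables draw from only 6 values {4, 5, 8, 9, 10, 11}, so each is used; only p can be 10, hence p = 10.
Among the 5 still-open variables, 5 fits only s (and all 5 values in {4, 5, 8, 9, 11} must be used), so s = 5.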